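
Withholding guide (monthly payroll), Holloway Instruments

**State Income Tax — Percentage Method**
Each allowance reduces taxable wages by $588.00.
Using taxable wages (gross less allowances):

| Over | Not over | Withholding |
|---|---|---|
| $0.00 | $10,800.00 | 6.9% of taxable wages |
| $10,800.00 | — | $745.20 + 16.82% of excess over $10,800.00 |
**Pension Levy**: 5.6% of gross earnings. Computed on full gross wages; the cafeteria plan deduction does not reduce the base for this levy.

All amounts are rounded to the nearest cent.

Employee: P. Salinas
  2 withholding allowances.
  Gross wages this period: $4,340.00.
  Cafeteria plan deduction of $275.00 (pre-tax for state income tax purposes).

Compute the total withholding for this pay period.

State Income Tax: taxable = $4,340.00 − $275.00 − 2×$588.00 = $2,889.00
  6.9% × $2,889.00 = $199.34
Pension Levy: 5.6% × $4,340.00 = $243.04
Total: $199.34 + $243.04 = $442.38

$442.38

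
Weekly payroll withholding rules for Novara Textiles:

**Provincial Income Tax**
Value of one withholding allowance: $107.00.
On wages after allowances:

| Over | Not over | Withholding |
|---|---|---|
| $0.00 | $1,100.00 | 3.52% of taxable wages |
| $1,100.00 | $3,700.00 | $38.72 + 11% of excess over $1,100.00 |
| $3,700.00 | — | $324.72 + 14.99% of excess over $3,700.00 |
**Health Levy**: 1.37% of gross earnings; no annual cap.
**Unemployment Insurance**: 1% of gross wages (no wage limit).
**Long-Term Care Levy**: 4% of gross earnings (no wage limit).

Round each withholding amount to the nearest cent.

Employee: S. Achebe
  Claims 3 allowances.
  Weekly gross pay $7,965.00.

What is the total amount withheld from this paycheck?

Provincial Income Tax: taxable = $7,965.00 − 3×$107.00 = $7,644.00
  $324.72 + 14.99% × ($7,644.00 − $3,700.00) = $324.72 + 14.99% × $3,944.00 = $915.93
Health Levy: 1.37% × $7,965.00 = $109.12
Unemployment Insurance: 1% × $7,965.00 = $79.65
Long-Term Care Levy: 4% × $7,965.00 = $318.60
Total: $915.93 + $109.12 + $79.65 + $318.60 = $1,423.30

$1,423.30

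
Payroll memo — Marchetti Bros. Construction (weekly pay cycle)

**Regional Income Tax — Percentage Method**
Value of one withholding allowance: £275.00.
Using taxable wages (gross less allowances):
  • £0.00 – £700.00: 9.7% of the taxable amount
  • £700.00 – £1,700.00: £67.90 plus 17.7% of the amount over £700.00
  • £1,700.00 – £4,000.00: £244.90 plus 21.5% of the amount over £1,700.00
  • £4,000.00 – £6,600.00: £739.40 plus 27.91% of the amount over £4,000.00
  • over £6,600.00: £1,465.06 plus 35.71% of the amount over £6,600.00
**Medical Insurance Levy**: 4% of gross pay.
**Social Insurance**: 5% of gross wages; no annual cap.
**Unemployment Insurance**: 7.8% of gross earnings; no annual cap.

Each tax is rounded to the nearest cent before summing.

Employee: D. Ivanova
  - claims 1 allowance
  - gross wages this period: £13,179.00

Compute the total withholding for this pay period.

£5,930.29

Regional Income Tax: taxable = £13,179.00 − 1×£275.00 = £12,904.00
  £1,465.06 + 35.71% × (£12,904.00 − £6,600.00) = £1,465.06 + 35.71% × £6,304.00 = £3,716.22
Medical Insurance Levy: 4% × £13,179.00 = £527.16
Social Insurance: 5% × £13,179.00 = £658.95
Unemployment Insurance: 7.8% × £13,179.00 = £1,027.96
Total: £3,716.22 + £527.16 + £658.95 + £1,027.96 = £5,930.29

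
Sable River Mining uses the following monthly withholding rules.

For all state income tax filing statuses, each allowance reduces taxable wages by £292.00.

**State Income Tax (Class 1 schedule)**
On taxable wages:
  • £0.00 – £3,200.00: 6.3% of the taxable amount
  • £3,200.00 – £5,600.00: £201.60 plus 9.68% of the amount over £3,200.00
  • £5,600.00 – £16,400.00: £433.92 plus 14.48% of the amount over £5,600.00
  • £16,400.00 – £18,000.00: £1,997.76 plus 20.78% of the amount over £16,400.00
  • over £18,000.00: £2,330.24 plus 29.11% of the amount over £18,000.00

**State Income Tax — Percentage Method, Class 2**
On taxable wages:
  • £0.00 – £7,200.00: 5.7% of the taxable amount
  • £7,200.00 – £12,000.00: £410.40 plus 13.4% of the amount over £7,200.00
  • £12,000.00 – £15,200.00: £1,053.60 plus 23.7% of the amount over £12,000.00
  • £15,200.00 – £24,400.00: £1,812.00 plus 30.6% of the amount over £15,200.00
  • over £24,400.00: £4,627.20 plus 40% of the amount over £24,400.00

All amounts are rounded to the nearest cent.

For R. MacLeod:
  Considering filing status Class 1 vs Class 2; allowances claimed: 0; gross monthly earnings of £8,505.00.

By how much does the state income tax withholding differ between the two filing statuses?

£269.29

State Income Tax (Class 1): taxable = £8,505.00
  £433.92 + 14.48% × (£8,505.00 − £5,600.00) = £433.92 + 14.48% × £2,905.00 = £854.56
State Income Tax (Class 2): taxable = £8,505.00
  £410.40 + 13.4% × (£8,505.00 − £7,200.00) = £410.40 + 13.4% × £1,305.00 = £585.27
Difference: |£854.56 − £585.27| = £269.29 (higher under Class 1)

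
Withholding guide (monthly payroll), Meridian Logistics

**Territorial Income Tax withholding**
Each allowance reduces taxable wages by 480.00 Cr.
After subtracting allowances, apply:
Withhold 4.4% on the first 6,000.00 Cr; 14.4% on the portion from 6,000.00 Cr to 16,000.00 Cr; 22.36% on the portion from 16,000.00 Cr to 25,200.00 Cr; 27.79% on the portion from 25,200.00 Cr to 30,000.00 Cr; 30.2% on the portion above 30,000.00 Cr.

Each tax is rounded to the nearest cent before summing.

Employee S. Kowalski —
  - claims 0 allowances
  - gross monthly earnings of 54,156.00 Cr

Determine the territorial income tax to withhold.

Territorial Income Tax: taxable = 54,156.00 Cr
  5,095.04 Cr + 30.2% × (54,156.00 Cr − 30,000.00 Cr) = 5,095.04 Cr + 30.2% × 24,156.00 Cr = 12,390.15 Cr

12,390.15 Cr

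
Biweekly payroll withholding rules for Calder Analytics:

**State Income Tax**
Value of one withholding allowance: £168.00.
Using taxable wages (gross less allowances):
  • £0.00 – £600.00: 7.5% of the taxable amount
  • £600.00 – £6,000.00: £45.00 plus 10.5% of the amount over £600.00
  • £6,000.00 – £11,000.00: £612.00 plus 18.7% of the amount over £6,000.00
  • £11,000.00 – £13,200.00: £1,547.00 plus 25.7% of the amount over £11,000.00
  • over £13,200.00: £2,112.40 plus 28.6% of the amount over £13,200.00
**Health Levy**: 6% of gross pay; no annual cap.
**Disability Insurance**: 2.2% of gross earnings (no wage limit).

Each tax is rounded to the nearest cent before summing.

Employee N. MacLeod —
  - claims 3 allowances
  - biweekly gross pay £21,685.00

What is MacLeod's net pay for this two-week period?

State Income Tax: taxable = £21,685.00 − 3×£168.00 = £21,181.00
  £2,112.40 + 28.6% × (£21,181.00 − £13,200.00) = £2,112.40 + 28.6% × £7,981.00 = £4,394.97
Health Levy: 6% × £21,685.00 = £1,301.10
Disability Insurance: 2.2% × £21,685.00 = £477.07
Total withheld: £4,394.97 + £1,301.10 + £477.07 = £6,173.14
Net pay: £21,685.00 − £6,173.14 = £15,511.86

£15,511.86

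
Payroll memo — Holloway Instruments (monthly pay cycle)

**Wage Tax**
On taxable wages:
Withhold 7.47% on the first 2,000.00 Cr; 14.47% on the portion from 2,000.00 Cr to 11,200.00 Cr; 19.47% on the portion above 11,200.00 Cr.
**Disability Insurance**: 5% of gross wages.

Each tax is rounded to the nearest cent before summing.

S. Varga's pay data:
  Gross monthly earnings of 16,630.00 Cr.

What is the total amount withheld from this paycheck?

3,369.36 Cr

Wage Tax: taxable = 16,630.00 Cr
  1,480.64 Cr + 19.47% × (16,630.00 Cr − 11,200.00 Cr) = 1,480.64 Cr + 19.47% × 5,430.00 Cr = 2,537.86 Cr
Disability Insurance: 5% × 16,630.00 Cr = 831.50 Cr
Total: 2,537.86 Cr + 831.50 Cr = 3,369.36 Cr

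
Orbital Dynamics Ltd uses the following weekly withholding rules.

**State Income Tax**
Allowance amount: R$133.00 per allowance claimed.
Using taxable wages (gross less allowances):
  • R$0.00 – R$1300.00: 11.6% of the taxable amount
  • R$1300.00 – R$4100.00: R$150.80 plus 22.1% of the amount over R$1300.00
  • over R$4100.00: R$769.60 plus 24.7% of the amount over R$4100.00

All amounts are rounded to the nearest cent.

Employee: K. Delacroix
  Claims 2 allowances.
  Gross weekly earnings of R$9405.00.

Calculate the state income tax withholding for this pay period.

R$2014.23

State Income Tax: taxable = R$9405.00 − 2×R$133.00 = R$9139.00
  R$769.60 + 24.7% × (R$9139.00 − R$4100.00) = R$769.60 + 24.7% × R$5039.00 = R$2014.23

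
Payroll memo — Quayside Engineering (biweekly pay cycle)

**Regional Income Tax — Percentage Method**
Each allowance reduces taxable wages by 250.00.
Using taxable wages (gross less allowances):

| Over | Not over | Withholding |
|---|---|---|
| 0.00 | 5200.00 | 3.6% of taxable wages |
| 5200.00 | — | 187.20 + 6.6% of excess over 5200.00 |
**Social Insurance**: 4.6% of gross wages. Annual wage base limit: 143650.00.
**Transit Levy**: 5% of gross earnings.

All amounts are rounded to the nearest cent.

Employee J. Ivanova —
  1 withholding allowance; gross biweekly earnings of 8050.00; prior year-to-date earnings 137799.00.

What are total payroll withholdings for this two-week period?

Regional Income Tax: taxable = 8050.00 − 1×250.00 = 7800.00
  187.20 + 6.6% × (7800.00 − 5200.00) = 187.20 + 6.6% × 2600.00 = 358.80
Social Insurance: cap 143650.00 − YTD 137799.00 = 5851.00 subject; 4.6% × 5851.00 = 269.15
Transit Levy: 5% × 8050.00 = 402.50
Total: 358.80 + 269.15 + 402.50 = 1030.45

1030.45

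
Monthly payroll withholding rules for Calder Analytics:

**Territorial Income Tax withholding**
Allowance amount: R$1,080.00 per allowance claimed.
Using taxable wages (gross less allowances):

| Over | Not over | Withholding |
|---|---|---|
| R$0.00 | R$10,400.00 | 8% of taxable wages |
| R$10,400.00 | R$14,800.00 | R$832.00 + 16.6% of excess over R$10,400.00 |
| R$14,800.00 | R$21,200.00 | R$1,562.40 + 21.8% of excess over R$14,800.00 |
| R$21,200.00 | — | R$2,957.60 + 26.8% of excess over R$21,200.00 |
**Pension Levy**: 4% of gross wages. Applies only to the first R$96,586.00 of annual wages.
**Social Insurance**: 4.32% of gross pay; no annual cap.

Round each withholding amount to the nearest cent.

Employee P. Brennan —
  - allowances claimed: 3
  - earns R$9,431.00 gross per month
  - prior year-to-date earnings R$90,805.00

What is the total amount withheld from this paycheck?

R$1,133.94

Territorial Income Tax: taxable = R$9,431.00 − 3×R$1,080.00 = R$6,191.00
  8% × R$6,191.00 = R$495.28
Pension Levy: cap R$96,586.00 − YTD R$90,805.00 = R$5,781.00 subject; 4% × R$5,781.00 = R$231.24
Social Insurance: 4.32% × R$9,431.00 = R$407.42
Total: R$495.28 + R$231.24 + R$407.42 = R$1,133.94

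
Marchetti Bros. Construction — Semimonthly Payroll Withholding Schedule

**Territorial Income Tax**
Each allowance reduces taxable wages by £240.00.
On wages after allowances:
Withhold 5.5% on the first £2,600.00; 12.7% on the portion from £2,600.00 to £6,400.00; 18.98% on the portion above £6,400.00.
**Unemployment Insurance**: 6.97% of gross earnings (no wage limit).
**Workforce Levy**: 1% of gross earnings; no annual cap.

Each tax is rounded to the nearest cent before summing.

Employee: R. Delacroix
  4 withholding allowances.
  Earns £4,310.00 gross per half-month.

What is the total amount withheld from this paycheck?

£581.76

Territorial Income Tax: taxable = £4,310.00 − 4×£240.00 = £3,350.00
  £143.00 + 12.7% × (£3,350.00 − £2,600.00) = £143.00 + 12.7% × £750.00 = £238.25
Unemployment Insurance: 6.97% × £4,310.00 = £300.41
Workforce Levy: 1% × £4,310.00 = £43.10
Total: £238.25 + £300.41 + £43.10 = £581.76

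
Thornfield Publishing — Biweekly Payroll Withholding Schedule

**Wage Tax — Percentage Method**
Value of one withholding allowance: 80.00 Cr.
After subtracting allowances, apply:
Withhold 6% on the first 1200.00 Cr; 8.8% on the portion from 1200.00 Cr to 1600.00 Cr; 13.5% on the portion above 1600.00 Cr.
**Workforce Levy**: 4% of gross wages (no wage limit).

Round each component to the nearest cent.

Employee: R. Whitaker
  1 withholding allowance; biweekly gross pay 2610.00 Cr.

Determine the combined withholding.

Wage Tax: taxable = 2610.00 Cr − 1×80.00 Cr = 2530.00 Cr
  107.20 Cr + 13.5% × (2530.00 Cr − 1600.00 Cr) = 107.20 Cr + 13.5% × 930.00 Cr = 232.75 Cr
Workforce Levy: 4% × 2610.00 Cr = 104.40 Cr
Total: 232.75 Cr + 104.40 Cr = 337.15 Cr

337.15 Cr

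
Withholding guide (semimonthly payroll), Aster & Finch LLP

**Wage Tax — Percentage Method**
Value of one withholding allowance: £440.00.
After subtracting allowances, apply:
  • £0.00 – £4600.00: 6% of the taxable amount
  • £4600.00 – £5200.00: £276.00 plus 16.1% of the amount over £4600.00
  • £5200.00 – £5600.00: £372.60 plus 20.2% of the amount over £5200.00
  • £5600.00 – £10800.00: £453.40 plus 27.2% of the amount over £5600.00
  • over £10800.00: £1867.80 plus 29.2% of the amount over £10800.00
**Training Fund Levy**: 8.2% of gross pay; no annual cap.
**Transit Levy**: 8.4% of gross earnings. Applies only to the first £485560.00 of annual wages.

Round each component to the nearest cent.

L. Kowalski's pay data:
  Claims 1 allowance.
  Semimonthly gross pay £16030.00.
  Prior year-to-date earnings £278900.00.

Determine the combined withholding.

£5927.46

Wage Tax: taxable = £16030.00 − 1×£440.00 = £15590.00
  £1867.80 + 29.2% × (£15590.00 − £10800.00) = £1867.80 + 29.2% × £4790.00 = £3266.48
Training Fund Levy: 8.2% × £16030.00 = £1314.46
Transit Levy: 8.4% × £16030.00 = £1346.52
Total: £3266.48 + £1314.46 + £1346.52 = £5927.46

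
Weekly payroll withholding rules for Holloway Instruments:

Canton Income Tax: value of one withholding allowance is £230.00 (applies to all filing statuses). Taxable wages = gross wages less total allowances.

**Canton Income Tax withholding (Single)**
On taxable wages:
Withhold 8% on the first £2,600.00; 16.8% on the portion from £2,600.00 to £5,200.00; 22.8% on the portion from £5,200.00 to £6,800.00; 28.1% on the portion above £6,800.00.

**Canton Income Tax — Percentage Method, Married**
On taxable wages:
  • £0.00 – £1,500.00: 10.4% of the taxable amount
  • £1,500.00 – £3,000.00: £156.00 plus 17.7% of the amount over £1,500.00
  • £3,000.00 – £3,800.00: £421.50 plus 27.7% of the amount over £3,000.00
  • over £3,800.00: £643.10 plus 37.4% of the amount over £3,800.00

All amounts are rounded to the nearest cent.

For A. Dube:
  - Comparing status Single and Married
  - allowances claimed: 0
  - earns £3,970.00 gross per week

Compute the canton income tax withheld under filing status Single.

Canton Income Tax (Single): taxable = £3,970.00
  £208.00 + 16.8% × (£3,970.00 − £2,600.00) = £208.00 + 16.8% × £1,370.00 = £438.16

£438.16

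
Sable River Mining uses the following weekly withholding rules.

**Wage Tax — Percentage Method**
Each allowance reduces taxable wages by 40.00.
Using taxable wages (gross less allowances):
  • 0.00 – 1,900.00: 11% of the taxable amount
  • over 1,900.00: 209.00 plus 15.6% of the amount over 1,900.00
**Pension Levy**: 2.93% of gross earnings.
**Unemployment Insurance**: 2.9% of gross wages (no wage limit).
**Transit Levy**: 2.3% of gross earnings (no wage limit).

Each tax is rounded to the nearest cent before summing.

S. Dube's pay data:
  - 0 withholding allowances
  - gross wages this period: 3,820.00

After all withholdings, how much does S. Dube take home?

3,000.91

Wage Tax: taxable = 3,820.00
  209.00 + 15.6% × (3,820.00 − 1,900.00) = 209.00 + 15.6% × 1,920.00 = 508.52
Pension Levy: 2.93% × 3,820.00 = 111.93
Unemployment Insurance: 2.9% × 3,820.00 = 110.78
Transit Levy: 2.3% × 3,820.00 = 87.86
Total withheld: 508.52 + 111.93 + 110.78 + 87.86 = 819.09
Net pay: 3,820.00 − 819.09 = 3,000.91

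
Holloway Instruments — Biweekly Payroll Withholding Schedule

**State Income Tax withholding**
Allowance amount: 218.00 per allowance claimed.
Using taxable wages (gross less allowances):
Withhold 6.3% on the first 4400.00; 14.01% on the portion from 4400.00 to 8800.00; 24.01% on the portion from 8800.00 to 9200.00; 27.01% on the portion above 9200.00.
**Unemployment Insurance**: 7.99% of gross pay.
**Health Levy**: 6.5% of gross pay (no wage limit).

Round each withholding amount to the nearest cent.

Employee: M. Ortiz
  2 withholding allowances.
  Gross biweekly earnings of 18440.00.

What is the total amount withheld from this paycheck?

State Income Tax: taxable = 18440.00 − 2×218.00 = 18004.00
  989.68 + 27.01% × (18004.00 − 9200.00) = 989.68 + 27.01% × 8804.00 = 3367.64
Unemployment Insurance: 7.99% × 18440.00 = 1473.36
Health Levy: 6.5% × 18440.00 = 1198.60
Total: 3367.64 + 1473.36 + 1198.60 = 6039.60

6039.60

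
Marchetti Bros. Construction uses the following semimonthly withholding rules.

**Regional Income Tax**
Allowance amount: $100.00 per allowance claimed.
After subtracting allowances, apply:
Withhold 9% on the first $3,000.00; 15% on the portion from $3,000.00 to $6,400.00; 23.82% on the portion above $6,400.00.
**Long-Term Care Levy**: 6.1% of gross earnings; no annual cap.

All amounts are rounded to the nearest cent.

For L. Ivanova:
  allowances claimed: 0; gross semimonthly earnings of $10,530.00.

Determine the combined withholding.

$2,406.10

Regional Income Tax: taxable = $10,530.00
  $780.00 + 23.82% × ($10,530.00 − $6,400.00) = $780.00 + 23.82% × $4,130.00 = $1,763.77
Long-Term Care Levy: 6.1% × $10,530.00 = $642.33
Total: $1,763.77 + $642.33 = $2,406.10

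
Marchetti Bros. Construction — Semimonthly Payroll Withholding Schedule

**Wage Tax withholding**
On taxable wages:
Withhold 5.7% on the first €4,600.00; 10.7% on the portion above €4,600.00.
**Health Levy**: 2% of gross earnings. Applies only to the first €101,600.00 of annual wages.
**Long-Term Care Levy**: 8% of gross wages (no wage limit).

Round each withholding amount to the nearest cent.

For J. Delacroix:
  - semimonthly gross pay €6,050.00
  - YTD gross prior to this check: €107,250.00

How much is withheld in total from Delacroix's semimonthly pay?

Wage Tax: taxable = €6,050.00
  €262.20 + 10.7% × (€6,050.00 − €4,600.00) = €262.20 + 10.7% × €1,450.00 = €417.35
Health Levy: YTD €107,250.00 ≥ cap €101,600.00 → €0.00
Long-Term Care Levy: 8% × €6,050.00 = €484.00
Total: €417.35 + €0.00 + €484.00 = €901.35

€901.35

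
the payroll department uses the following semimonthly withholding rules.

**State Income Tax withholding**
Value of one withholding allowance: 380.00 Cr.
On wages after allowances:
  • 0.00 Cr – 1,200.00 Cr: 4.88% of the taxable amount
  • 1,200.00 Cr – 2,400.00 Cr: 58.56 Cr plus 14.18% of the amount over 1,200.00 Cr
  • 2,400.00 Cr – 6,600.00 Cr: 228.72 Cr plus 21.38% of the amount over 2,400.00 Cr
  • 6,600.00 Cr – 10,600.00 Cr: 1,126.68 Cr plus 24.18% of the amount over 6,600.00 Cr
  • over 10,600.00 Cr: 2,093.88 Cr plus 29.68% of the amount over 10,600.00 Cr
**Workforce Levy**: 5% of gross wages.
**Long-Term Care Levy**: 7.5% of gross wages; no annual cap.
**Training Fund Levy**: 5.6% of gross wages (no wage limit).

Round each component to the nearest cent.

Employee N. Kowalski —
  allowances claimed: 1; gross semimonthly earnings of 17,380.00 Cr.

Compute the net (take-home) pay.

10,240.82 Cr

State Income Tax: taxable = 17,380.00 Cr − 1×380.00 Cr = 17,000.00 Cr
  2,093.88 Cr + 29.68% × (17,000.00 Cr − 10,600.00 Cr) = 2,093.88 Cr + 29.68% × 6,400.00 Cr = 3,993.40 Cr
Workforce Levy: 5% × 17,380.00 Cr = 869.00 Cr
Long-Term Care Levy: 7.5% × 17,380.00 Cr = 1,303.50 Cr
Training Fund Levy: 5.6% × 17,380.00 Cr = 973.28 Cr
Total withheld: 3,993.40 Cr + 869.00 Cr + 1,303.50 Cr + 973.28 Cr = 7,139.18 Cr
Net pay: 17,380.00 Cr − 7,139.18 Cr = 10,240.82 Cr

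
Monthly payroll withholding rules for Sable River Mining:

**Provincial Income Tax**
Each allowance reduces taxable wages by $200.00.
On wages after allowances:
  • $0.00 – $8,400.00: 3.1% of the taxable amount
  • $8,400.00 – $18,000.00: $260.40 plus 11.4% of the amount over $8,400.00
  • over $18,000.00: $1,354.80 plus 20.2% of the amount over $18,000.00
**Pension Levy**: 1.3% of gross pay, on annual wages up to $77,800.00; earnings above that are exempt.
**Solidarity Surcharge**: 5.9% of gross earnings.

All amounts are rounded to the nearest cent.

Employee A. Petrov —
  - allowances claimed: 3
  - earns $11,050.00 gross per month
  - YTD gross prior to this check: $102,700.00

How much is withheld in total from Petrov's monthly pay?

$1,146.05

Provincial Income Tax: taxable = $11,050.00 − 3×$200.00 = $10,450.00
  $260.40 + 11.4% × ($10,450.00 − $8,400.00) = $260.40 + 11.4% × $2,050.00 = $494.10
Pension Levy: YTD $102,700.00 ≥ cap $77,800.00 → $0.00
Solidarity Surcharge: 5.9% × $11,050.00 = $651.95
Total: $494.10 + $0.00 + $651.95 = $1,146.05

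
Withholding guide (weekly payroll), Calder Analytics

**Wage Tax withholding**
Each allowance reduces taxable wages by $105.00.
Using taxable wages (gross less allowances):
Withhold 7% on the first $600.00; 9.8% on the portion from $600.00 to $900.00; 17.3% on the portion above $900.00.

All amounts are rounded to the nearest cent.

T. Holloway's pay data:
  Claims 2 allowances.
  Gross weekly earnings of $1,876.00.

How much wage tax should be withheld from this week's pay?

$203.92

Wage Tax: taxable = $1,876.00 − 2×$105.00 = $1,666.00
  $71.40 + 17.3% × ($1,666.00 − $900.00) = $71.40 + 17.3% × $766.00 = $203.92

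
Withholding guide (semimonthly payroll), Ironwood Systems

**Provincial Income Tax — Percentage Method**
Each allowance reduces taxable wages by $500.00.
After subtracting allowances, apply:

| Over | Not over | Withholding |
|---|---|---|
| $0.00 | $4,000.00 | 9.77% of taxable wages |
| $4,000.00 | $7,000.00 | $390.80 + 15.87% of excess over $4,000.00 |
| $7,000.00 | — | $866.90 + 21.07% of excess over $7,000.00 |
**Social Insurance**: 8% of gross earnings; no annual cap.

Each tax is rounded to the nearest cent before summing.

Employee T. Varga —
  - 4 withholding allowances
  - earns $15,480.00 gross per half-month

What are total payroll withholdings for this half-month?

$3,470.64

Provincial Income Tax: taxable = $15,480.00 − 4×$500.00 = $13,480.00
  $866.90 + 21.07% × ($13,480.00 − $7,000.00) = $866.90 + 21.07% × $6,480.00 = $2,232.24
Social Insurance: 8% × $15,480.00 = $1,238.40
Total: $2,232.24 + $1,238.40 = $3,470.64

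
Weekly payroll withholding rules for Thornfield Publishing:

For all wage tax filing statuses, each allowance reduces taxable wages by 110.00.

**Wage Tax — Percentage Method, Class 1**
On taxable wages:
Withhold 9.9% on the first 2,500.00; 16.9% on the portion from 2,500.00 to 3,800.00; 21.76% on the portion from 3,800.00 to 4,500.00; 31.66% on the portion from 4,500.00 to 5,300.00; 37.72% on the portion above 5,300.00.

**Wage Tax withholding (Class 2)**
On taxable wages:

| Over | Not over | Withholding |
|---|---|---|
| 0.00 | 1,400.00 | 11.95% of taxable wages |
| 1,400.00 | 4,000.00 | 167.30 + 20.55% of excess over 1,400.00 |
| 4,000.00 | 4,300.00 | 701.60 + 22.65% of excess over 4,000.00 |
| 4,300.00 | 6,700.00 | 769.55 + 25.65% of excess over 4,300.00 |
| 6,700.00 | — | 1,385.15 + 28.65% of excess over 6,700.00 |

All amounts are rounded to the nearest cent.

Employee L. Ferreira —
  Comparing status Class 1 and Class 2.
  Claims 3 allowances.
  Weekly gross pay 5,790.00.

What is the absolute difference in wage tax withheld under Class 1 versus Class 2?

Wage Tax (Class 1): taxable = 5,790.00 − 3×110.00 = 5,460.00
  872.80 + 37.72% × (5,460.00 − 5,300.00) = 872.80 + 37.72% × 160.00 = 933.15
Wage Tax (Class 2): taxable = 5,790.00 − 3×110.00 = 5,460.00
  769.55 + 25.65% × (5,460.00 − 4,300.00) = 769.55 + 25.65% × 1,160.00 = 1,067.09
Difference: |933.15 − 1,067.09| = 133.94 (higher under Class 2)

133.94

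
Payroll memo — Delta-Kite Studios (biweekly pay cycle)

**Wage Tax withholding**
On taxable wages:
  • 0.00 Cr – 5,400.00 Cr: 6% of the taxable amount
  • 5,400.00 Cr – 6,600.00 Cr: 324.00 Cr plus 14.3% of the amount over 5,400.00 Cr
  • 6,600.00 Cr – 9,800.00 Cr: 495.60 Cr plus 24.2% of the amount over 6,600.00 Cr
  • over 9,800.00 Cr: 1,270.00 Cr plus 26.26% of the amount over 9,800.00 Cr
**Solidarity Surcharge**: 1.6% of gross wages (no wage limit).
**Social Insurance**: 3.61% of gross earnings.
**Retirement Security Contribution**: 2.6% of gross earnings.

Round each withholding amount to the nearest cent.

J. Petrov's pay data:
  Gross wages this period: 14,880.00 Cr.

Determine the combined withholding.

3,766.14 Cr

Wage Tax: taxable = 14,880.00 Cr
  1,270.00 Cr + 26.26% × (14,880.00 Cr − 9,800.00 Cr) = 1,270.00 Cr + 26.26% × 5,080.00 Cr = 2,604.01 Cr
Solidarity Surcharge: 1.6% × 14,880.00 Cr = 238.08 Cr
Social Insurance: 3.61% × 14,880.00 Cr = 537.17 Cr
Retirement Security Contribution: 2.6% × 14,880.00 Cr = 386.88 Cr
Total: 2,604.01 Cr + 238.08 Cr + 537.17 Cr + 386.88 Cr = 3,766.14 Cr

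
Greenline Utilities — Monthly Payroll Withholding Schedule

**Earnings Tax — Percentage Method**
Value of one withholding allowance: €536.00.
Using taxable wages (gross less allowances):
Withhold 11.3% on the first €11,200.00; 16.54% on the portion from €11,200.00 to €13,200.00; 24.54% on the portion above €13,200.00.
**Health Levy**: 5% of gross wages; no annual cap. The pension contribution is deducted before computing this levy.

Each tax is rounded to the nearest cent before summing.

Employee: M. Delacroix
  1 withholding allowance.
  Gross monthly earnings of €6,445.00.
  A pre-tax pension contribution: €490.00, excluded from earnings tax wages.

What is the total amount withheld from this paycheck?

Earnings Tax: taxable = €6,445.00 − €490.00 − 1×€536.00 = €5,419.00
  11.3% × €5,419.00 = €612.35
Health Levy: 5% × €5,955.00 = €297.75
Total: €612.35 + €297.75 = €910.10

€910.10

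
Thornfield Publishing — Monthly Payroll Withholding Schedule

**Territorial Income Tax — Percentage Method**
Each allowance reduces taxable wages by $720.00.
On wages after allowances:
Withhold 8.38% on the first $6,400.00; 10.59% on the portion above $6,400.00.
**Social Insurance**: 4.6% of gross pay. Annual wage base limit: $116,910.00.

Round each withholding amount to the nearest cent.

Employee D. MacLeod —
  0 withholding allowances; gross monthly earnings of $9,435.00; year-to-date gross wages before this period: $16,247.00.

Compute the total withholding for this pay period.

Territorial Income Tax: taxable = $9,435.00
  $536.32 + 10.59% × ($9,435.00 − $6,400.00) = $536.32 + 10.59% × $3,035.00 = $857.73
Social Insurance: 4.6% × $9,435.00 = $434.01
Total: $857.73 + $434.01 = $1,291.74

$1,291.74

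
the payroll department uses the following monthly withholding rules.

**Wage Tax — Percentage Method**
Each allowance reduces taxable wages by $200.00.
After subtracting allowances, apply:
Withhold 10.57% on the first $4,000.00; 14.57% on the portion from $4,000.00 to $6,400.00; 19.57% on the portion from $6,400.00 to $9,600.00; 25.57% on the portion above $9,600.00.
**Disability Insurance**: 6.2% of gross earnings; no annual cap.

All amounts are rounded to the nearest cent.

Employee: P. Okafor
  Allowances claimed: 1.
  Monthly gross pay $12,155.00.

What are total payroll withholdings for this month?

Wage Tax: taxable = $12,155.00 − 1×$200.00 = $11,955.00
  $1,398.72 + 25.57% × ($11,955.00 − $9,600.00) = $1,398.72 + 25.57% × $2,355.00 = $2,000.89
Disability Insurance: 6.2% × $12,155.00 = $753.61
Total: $2,000.89 + $753.61 = $2,754.50

$2,754.50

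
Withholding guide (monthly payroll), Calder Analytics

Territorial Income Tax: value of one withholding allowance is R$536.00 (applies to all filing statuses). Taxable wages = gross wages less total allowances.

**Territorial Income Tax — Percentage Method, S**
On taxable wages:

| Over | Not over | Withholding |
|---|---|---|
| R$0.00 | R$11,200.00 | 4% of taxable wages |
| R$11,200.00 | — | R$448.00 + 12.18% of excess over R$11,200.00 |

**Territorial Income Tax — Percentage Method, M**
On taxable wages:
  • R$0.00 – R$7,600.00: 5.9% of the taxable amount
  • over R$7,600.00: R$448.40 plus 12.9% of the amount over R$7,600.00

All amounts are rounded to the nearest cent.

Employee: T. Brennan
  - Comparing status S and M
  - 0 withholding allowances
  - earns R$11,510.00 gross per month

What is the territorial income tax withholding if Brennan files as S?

R$485.76

Territorial Income Tax (S): taxable = R$11,510.00
  R$448.00 + 12.18% × (R$11,510.00 − R$11,200.00) = R$448.00 + 12.18% × R$310.00 = R$485.76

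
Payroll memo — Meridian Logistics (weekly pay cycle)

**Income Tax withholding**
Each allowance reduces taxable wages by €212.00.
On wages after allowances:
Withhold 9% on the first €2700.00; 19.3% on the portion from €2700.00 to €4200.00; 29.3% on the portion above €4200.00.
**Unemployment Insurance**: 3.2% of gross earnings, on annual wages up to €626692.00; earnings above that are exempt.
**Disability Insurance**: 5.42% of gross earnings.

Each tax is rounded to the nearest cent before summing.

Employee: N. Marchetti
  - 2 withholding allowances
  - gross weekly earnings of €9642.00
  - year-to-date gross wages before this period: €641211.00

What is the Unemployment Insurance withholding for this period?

€0.00

Unemployment Insurance: YTD €641211.00 ≥ cap €626692.00 → €0.00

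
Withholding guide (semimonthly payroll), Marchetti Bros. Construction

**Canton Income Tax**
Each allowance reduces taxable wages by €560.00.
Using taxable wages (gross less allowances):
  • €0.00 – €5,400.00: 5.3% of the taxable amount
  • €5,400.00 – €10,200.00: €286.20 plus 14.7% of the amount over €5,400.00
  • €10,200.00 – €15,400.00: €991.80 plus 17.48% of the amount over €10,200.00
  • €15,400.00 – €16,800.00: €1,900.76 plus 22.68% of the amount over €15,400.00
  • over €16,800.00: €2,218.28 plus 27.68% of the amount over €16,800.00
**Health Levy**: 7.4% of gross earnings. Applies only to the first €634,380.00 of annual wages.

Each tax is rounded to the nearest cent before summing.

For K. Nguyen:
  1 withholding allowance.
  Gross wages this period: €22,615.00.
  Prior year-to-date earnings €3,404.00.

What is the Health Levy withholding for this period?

Health Levy: 7.4% × €22,615.00 = €1,673.51

€1,673.51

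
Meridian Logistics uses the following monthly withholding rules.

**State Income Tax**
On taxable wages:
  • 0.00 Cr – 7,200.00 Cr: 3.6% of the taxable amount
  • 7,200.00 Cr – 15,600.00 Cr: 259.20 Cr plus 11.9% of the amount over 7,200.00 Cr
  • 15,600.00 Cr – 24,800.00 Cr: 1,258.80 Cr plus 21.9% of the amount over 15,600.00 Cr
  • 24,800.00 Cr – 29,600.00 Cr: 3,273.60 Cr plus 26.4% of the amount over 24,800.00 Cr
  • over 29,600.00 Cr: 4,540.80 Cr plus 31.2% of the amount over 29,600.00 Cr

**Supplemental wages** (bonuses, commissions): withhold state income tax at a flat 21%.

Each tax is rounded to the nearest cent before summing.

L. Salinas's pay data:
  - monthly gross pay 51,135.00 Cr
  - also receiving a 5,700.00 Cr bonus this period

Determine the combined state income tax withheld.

12,456.72 Cr

State Income Tax: taxable = 51,135.00 Cr
  4,540.80 Cr + 31.2% × (51,135.00 Cr − 29,600.00 Cr) = 4,540.80 Cr + 31.2% × 21,535.00 Cr = 11,259.72 Cr
Supplemental (21% flat on bonus): 21% × 5,700.00 Cr = 1,197.00 Cr
Total state income tax: 11,259.72 Cr + 1,197.00 Cr = 12,456.72 Cr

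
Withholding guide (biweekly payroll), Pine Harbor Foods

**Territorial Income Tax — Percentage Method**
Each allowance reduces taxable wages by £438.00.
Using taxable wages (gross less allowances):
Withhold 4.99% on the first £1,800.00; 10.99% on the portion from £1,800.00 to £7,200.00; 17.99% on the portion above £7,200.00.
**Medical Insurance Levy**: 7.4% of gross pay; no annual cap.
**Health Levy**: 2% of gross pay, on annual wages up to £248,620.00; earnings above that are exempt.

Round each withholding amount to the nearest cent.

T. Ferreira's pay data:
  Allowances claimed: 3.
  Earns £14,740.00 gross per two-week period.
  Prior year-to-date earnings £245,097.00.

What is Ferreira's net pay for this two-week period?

£11,775.44

Territorial Income Tax: taxable = £14,740.00 − 3×£438.00 = £13,426.00
  £683.28 + 17.99% × (£13,426.00 − £7,200.00) = £683.28 + 17.99% × £6,226.00 = £1,803.34
Medical Insurance Levy: 7.4% × £14,740.00 = £1,090.76
Health Levy: cap £248,620.00 − YTD £245,097.00 = £3,523.00 subject; 2% × £3,523.00 = £70.46
Total withheld: £1,803.34 + £1,090.76 + £70.46 = £2,964.56
Net pay: £14,740.00 − £2,964.56 = £11,775.44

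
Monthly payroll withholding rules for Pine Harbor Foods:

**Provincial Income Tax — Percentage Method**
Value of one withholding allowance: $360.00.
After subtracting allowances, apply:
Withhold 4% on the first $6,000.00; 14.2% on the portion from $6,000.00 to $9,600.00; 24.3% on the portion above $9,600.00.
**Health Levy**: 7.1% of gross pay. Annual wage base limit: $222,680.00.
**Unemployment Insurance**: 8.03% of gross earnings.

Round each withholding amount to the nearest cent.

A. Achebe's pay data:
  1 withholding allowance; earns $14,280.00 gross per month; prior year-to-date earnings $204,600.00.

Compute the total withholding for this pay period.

Provincial Income Tax: taxable = $14,280.00 − 1×$360.00 = $13,920.00
  $751.20 + 24.3% × ($13,920.00 − $9,600.00) = $751.20 + 24.3% × $4,320.00 = $1,800.96
Health Levy: 7.1% × $14,280.00 = $1,013.88
Unemployment Insurance: 8.03% × $14,280.00 = $1,146.68
Total: $1,800.96 + $1,013.88 + $1,146.68 = $3,961.52

$3,961.52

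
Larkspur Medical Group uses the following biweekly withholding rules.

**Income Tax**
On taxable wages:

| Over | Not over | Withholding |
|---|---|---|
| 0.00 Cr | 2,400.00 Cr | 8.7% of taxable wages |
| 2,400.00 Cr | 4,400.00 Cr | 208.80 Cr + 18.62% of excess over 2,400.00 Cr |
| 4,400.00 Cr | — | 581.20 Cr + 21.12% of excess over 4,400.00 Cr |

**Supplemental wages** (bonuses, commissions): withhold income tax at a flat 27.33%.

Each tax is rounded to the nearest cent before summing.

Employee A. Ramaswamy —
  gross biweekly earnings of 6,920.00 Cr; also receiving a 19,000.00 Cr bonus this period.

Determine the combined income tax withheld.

Income Tax: taxable = 6,920.00 Cr
  581.20 Cr + 21.12% × (6,920.00 Cr − 4,400.00 Cr) = 581.20 Cr + 21.12% × 2,520.00 Cr = 1,113.42 Cr
Supplemental (27.33% flat on bonus): 27.33% × 19,000.00 Cr = 5,192.70 Cr
Total income tax: 1,113.42 Cr + 5,192.70 Cr = 6,306.12 Cr

6,306.12 Cr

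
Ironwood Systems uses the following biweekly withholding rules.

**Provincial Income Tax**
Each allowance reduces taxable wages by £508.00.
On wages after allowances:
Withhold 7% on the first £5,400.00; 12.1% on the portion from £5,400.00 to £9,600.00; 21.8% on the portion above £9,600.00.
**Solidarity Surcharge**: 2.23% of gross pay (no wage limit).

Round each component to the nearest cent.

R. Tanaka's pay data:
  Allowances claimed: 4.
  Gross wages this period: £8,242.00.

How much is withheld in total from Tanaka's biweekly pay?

Provincial Income Tax: taxable = £8,242.00 − 4×£508.00 = £6,210.00
  £378.00 + 12.1% × (£6,210.00 − £5,400.00) = £378.00 + 12.1% × £810.00 = £476.01
Solidarity Surcharge: 2.23% × £8,242.00 = £183.80
Total: £476.01 + £183.80 = £659.81

£659.81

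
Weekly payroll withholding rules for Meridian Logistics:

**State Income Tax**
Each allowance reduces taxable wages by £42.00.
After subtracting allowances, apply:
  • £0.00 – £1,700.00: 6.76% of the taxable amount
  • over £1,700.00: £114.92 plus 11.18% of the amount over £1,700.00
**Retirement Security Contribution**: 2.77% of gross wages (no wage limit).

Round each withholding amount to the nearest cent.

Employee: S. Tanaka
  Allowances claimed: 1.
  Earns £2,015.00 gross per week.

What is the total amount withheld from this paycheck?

£201.26

State Income Tax: taxable = £2,015.00 − 1×£42.00 = £1,973.00
  £114.92 + 11.18% × (£1,973.00 − £1,700.00) = £114.92 + 11.18% × £273.00 = £145.44
Retirement Security Contribution: 2.77% × £2,015.00 = £55.82
Total: £145.44 + £55.82 = £201.26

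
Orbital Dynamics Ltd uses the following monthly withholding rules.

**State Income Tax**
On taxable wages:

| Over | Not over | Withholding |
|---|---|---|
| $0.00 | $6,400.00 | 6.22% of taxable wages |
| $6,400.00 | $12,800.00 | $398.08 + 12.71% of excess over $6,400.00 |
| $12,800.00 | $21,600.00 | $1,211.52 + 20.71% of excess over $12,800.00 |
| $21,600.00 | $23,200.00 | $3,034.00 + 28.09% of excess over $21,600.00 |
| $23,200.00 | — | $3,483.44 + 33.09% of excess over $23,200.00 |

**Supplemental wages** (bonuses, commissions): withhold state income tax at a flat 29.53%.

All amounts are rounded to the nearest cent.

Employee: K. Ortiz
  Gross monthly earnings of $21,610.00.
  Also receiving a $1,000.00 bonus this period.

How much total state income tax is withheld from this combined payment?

State Income Tax: taxable = $21,610.00
  $3,034.00 + 28.09% × ($21,610.00 − $21,600.00) = $3,034.00 + 28.09% × $10.00 = $3,036.81
Supplemental (29.53% flat on bonus): 29.53% × $1,000.00 = $295.30
Total state income tax: $3,036.81 + $295.30 = $3,332.11

$3,332.11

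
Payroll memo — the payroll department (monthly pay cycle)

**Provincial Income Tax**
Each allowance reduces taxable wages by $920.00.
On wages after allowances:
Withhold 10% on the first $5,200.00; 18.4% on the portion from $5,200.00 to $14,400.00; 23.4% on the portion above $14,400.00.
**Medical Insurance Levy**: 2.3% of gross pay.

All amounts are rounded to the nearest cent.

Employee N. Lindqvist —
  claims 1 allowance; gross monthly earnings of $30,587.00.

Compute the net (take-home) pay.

Provincial Income Tax: taxable = $30,587.00 − 1×$920.00 = $29,667.00
  $2,212.80 + 23.4% × ($29,667.00 − $14,400.00) = $2,212.80 + 23.4% × $15,267.00 = $5,785.28
Medical Insurance Levy: 2.3% × $30,587.00 = $703.50
Total withheld: $5,785.28 + $703.50 = $6,488.78
Net pay: $30,587.00 − $6,488.78 = $24,098.22

$24,098.22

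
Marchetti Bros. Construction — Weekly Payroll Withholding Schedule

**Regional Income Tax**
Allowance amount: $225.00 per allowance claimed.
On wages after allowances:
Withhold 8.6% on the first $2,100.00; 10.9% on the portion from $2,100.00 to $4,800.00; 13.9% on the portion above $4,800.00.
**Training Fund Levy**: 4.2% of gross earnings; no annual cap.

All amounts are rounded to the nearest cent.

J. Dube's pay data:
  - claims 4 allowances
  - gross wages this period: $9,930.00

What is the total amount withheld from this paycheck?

Regional Income Tax: taxable = $9,930.00 − 4×$225.00 = $9,030.00
  $474.90 + 13.9% × ($9,030.00 − $4,800.00) = $474.90 + 13.9% × $4,230.00 = $1,062.87
Training Fund Levy: 4.2% × $9,930.00 = $417.06
Total: $1,062.87 + $417.06 = $1,479.93

$1,479.93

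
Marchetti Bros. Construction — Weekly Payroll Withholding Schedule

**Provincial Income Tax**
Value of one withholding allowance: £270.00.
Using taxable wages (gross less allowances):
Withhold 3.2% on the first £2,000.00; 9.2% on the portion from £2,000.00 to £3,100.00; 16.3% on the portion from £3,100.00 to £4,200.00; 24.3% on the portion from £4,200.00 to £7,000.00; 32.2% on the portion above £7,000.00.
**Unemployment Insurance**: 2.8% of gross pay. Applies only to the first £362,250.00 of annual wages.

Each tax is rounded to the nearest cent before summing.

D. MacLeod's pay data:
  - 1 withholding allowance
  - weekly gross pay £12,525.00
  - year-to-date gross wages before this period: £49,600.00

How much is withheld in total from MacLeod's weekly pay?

£3,067.71

Provincial Income Tax: taxable = £12,525.00 − 1×£270.00 = £12,255.00
  £1,024.90 + 32.2% × (£12,255.00 − £7,000.00) = £1,024.90 + 32.2% × £5,255.00 = £2,717.01
Unemployment Insurance: 2.8% × £12,525.00 = £350.70
Total: £2,717.01 + £350.70 = £3,067.71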